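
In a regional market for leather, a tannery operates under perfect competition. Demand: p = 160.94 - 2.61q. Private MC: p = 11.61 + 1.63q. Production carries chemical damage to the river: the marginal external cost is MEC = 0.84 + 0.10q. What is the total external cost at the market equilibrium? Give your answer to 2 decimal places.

Market equilibrium (private): 11.61 + 1.63q = 160.94 - 2.61q → q_m = 35.2193.
Total external cost = ∫₀^{q_m} (0.84 + 0.10q) dq = 0.84×35.2193 + ½×0.10×35.2193² = 91.6042.

91.60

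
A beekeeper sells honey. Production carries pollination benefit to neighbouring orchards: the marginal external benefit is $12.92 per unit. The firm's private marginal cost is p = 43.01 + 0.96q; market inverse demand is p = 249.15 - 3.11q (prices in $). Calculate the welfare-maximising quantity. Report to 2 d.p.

Social marginal cost = private MC − MEB = 30.09 + 0.96q.
Set SMC = demand: 30.09 + 0.96q = 249.15 - 3.11q → q* = 53.8231.

q* = 53.82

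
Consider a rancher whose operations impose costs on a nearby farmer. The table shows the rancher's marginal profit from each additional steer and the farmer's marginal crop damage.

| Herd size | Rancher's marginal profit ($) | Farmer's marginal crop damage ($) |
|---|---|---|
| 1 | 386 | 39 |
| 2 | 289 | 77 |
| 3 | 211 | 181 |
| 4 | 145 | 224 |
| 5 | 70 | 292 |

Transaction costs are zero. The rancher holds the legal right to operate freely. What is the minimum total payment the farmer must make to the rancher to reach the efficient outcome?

$215

Left alone the rancher would choose level 5 (marginal profit stays positive).
Efficient level: k* = 3 (marginal profit ≥ marginal crop damage through 3).
The farmer must at least cover the rancher's forgone profit from cutting 5→3: 145 + 70 = 215.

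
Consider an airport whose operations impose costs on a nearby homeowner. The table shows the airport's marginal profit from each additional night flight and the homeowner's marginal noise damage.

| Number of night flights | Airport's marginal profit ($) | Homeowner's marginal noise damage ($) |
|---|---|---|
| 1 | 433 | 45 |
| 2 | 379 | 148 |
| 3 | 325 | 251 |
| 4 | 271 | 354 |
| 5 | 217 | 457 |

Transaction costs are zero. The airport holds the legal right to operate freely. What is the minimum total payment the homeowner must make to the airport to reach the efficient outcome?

Left alone the airport would choose level 5 (marginal profit stays positive).
Efficient level: k* = 3 (marginal profit ≥ marginal noise damage through 3).
The homeowner must at least cover the airport's forgone profit from cutting 5→3: 271 + 217 = 488.

$488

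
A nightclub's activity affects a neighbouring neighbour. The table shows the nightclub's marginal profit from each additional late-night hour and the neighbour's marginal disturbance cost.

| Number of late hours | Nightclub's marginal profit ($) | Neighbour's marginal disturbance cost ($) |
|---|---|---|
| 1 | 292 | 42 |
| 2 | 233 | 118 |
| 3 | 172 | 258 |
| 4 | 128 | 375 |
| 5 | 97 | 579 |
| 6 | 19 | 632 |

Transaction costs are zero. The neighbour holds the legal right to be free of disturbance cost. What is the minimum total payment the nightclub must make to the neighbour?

Efficient level: marginal profit ≥ marginal disturbance cost through level 2, so k* = 2.
With the neighbour holding the right, the nightclub must at least compensate total damage at k*: 42 + 118 = 160.

$160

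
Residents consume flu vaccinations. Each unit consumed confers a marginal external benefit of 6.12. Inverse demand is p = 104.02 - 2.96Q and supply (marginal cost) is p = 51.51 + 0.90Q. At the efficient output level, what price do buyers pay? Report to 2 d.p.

P = 59.06

Social marginal benefit = demand + MEB = 110.14 - 2.96Q.
Set SMB = MC: 110.14 - 2.96Q = 51.51 + 0.90Q → Q* = 15.1891.
Consumer price on the demand curve at Q*: 104.02 − 2.96×15.1891 = 59.0603.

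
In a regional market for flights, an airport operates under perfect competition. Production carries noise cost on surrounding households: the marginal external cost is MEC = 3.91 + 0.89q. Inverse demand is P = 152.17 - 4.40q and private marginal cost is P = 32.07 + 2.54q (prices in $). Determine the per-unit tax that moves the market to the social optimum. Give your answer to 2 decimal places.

Social marginal cost = private MC + MEC = 35.98 + 3.43q.
Set SMC = demand: 35.98 + 3.43q = 152.17 - 4.40q → q* = 14.8391.
The Pigouvian tax equals MEC at q*: 3.91 + 0.89×14.8391 = 17.1168.

tax = $17.12 per unit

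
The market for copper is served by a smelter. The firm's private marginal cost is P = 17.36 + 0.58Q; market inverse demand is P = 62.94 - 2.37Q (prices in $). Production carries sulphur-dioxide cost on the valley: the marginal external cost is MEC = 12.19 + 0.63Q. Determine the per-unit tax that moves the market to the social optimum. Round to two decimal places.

tax = $18.07 per unit

Social marginal cost = private MC + MEC = 29.55 + 1.21Q.
Set SMC = demand: 29.55 + 1.21Q = 62.94 - 2.37Q → Q* = 9.3268.
The Pigouvian tax equals MEC at Q*: 12.19 + 0.63×9.3268 = 18.0659.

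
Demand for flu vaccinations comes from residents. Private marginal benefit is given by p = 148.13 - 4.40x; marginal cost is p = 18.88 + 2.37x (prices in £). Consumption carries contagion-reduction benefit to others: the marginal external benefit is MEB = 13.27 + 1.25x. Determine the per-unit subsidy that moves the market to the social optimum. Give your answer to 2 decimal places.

subsidy = £45.54 per unit

Social marginal benefit = demand + MEB = 161.40 - 3.15x.
Set SMB = MC: 161.40 - 3.15x = 18.88 + 2.37x → x* = 25.8188.
The Pigouvian subsidy equals MEB at x*: 13.27 + 1.25×25.8188 = 45.5435.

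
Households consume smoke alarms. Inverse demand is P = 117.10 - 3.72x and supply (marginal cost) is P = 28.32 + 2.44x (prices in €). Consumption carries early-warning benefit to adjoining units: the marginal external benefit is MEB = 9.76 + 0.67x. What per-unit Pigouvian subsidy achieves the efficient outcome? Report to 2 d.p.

Social marginal benefit = demand + MEB = 126.86 - 3.05x.
Set SMB = MC: 126.86 - 3.05x = 28.32 + 2.44x → x* = 17.9490.
The Pigouvian subsidy equals MEB at x*: 9.76 + 0.67×17.9490 = 21.7858.

subsidy = €21.79 per unit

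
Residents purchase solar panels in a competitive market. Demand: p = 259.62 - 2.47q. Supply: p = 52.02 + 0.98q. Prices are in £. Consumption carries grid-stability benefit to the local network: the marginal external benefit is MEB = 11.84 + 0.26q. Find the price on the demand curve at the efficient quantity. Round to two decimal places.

Social marginal benefit = demand + MEB = 271.46 - 2.21q.
Set SMB = MC: 271.46 - 2.21q = 52.02 + 0.98q → q* = 68.7900.
Consumer price on the demand curve at q*: 259.62 − 2.47×68.7900 = 89.7087.

P = £89.71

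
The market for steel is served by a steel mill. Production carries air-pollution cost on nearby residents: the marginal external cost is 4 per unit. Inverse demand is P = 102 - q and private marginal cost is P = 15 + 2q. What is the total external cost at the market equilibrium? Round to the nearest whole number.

Market equilibrium (private): 15 + 2q = 102 - q → q_m = 29.0000.
Total external cost = MEC × q_m = 4 × 29.0000 = 116.0000.

116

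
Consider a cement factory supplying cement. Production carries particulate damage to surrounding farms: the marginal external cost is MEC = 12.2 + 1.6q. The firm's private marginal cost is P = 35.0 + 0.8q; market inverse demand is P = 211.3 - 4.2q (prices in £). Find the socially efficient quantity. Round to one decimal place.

Social marginal cost = private MC + MEC = 47.2 + 2.4q.
Set SMC = demand: 47.2 + 2.4q = 211.3 - 4.2q → q* = 24.8636.

q* = 24.9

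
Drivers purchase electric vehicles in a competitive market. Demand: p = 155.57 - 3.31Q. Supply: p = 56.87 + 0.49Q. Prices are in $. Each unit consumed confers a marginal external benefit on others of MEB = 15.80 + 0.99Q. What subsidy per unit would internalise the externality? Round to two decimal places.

Social marginal benefit = demand + MEB = 171.37 - 2.32Q.
Set SMB = MC: 171.37 - 2.32Q = 56.87 + 0.49Q → Q* = 40.7473.
The Pigouvian subsidy equals MEB at Q*: 15.80 + 0.99×40.7473 = 56.1398.

subsidy = $56.14 per unit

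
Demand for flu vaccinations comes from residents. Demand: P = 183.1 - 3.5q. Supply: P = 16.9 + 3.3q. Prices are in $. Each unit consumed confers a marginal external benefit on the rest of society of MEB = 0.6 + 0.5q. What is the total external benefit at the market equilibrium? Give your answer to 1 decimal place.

$164.0

Market equilibrium (private): 16.9 + 3.3q = 183.1 - 3.5q → q_m = 24.4412.
Total external benefit = ∫₀^{q_m} (0.6 + 0.5q) dq = 0.6×24.4412 + ½×0.5×24.4412² = 164.0078.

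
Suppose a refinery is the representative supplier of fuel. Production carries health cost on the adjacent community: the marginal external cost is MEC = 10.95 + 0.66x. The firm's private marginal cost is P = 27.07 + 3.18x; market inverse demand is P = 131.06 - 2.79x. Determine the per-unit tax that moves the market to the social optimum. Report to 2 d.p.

tax = 20.21 per unit

Social marginal cost = private MC + MEC = 38.02 + 3.84x.
Set SMC = demand: 38.02 + 3.84x = 131.06 - 2.79x → x* = 14.0332.
The Pigouvian tax equals MEC at x*: 10.95 + 0.66×14.0332 = 20.2119.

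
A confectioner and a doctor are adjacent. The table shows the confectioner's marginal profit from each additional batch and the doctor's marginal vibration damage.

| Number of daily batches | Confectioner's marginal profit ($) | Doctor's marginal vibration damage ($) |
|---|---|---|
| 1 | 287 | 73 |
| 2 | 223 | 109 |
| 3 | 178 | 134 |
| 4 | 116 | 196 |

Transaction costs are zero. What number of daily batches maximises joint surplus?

Bargaining reaches the level where marginal profit last exceeds marginal vibration damage.
That holds through level 3 (178 ≥ 134) but not at 4 (116 < 196).

3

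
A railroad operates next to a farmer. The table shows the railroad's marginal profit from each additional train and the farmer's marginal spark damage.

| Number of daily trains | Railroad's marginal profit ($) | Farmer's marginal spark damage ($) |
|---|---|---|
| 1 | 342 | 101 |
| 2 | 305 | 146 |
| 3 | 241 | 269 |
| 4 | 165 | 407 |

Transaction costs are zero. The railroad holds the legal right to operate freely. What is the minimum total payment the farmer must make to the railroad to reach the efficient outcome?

Left alone the railroad would choose level 4 (marginal profit stays positive).
Efficient level: k* = 2 (marginal profit ≥ marginal spark damage through 2).
The farmer must at least cover the railroad's forgone profit from cutting 4→2: 241 + 165 = 406.

$406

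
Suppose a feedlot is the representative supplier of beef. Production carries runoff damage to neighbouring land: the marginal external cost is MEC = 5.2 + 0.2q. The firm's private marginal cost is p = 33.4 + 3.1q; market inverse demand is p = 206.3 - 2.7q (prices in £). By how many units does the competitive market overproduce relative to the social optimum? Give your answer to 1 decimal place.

1.9 units

Market equilibrium (private): 33.4 + 3.1q = 206.3 - 2.7q → q_m = 29.8103.
Social marginal cost = private MC + MEC = 38.6 + 3.3q.
Set SMC = demand: 38.6 + 3.3q = 206.3 - 2.7q → q* = 27.9500.
Gap = |29.8103 − 27.9500| = 1.8603.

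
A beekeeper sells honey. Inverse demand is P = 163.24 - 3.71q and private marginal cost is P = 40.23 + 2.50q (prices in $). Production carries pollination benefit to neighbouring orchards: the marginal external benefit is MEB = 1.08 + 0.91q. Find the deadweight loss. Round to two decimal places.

DWL = $34.44

Market equilibrium (private): 40.23 + 2.50q = 163.24 - 3.71q → q_m = 19.8084.
Social marginal cost = private MC − MEB = 39.15 + 1.59q.
Set SMC = demand: 39.15 + 1.59q = 163.24 - 3.71q → q* = 23.4132.
Between q* and q_m the wedge demand − SMC runs linearly from 0 to MEB(q_m), so the loss is a triangle.
DWL = ½ × 3.6048 × 19.1056 = 34.4359.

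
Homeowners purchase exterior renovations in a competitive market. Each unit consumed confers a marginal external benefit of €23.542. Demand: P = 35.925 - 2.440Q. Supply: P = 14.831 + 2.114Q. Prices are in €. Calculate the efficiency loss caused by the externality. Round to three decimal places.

DWL = €60.850

Market equilibrium (private): 14.831 + 2.114Q = 35.925 - 2.440Q → Q_m = 4.6320.
Social marginal benefit = demand + MEB = 59.467 - 2.440Q.
Set SMB = MC: 59.467 - 2.440Q = 14.831 + 2.114Q → Q* = 9.8015.
Between Q* and Q_m the wedge SMB − MC runs linearly from 0 to MEB(Q_m), so the loss is a triangle.
DWL = ½ × 5.1695 × 23.5420 = 60.8502.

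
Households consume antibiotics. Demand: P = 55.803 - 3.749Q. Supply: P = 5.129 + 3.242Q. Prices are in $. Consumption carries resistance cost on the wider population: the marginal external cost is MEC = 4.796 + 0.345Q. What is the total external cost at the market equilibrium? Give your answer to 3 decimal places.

$43.827

Market equilibrium (private): 5.129 + 3.242Q = 55.803 - 3.749Q → Q_m = 7.2485.
Total external cost = ∫₀^{Q_m} (4.796 + 0.345Q) dQ = 4.796×7.2485 + ½×0.345×7.2485² = 43.8271.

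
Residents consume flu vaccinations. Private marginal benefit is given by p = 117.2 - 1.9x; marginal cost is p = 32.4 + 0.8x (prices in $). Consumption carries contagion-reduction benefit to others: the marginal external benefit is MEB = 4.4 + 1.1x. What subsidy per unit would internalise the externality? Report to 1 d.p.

subsidy = $65.7 per unit

Social marginal benefit = demand + MEB = 121.6 - 0.8x.
Set SMB = MC: 121.6 - 0.8x = 32.4 + 0.8x → x* = 55.7500.
The Pigouvian subsidy equals MEB at x*: 4.4 + 1.1×55.7500 = 65.7250.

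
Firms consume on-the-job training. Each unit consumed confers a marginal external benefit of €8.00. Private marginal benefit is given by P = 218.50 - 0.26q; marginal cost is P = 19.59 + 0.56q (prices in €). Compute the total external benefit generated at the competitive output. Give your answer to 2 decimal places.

€1940.59

Market equilibrium (private): 19.59 + 0.56q = 218.50 - 0.26q → q_m = 242.5732.
Total external benefit = MEB × q_m = 8.00 × 242.5732 = 1940.5856.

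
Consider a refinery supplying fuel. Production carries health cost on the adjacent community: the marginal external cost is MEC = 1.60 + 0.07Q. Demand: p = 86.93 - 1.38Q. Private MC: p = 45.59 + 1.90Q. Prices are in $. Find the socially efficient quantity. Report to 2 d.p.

Q* = 11.86

Social marginal cost = private MC + MEC = 47.19 + 1.97Q.
Set SMC = demand: 47.19 + 1.97Q = 86.93 - 1.38Q → Q* = 11.8627.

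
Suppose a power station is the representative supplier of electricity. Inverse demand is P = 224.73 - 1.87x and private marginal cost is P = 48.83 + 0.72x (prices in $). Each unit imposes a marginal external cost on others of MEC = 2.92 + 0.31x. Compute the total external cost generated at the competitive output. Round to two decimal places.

$913.24

Market equilibrium (private): 48.83 + 0.72x = 224.73 - 1.87x → x_m = 67.9151.
Total external cost = ∫₀^{x_m} (2.92 + 0.31x) dx = 2.92×67.9151 + ½×0.31×67.9151² = 913.2435.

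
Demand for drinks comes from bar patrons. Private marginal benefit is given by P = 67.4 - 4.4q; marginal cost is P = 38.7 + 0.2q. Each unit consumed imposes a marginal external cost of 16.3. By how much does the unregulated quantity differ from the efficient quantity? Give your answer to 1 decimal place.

3.5 units

Market equilibrium (private): 38.7 + 0.2q = 67.4 - 4.4q → q_m = 6.2391.
Social marginal benefit = demand − MEC = 51.1 - 4.4q.
Set SMB = MC: 51.1 - 4.4q = 38.7 + 0.2q → q* = 2.6957.
Gap = |6.2391 − 2.6957| = 3.5434.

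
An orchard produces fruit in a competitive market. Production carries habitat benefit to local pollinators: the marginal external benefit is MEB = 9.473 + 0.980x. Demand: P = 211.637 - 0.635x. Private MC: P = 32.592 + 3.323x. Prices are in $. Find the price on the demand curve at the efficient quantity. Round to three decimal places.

P = $171.439

Social marginal cost = private MC − MEB = 23.119 + 2.343x.
Set SMC = demand: 23.119 + 2.343x = 211.637 - 0.635x → x* = 63.3036.
Consumer price on the demand curve at x*: 211.637 − 0.635×63.3036 = 171.4392.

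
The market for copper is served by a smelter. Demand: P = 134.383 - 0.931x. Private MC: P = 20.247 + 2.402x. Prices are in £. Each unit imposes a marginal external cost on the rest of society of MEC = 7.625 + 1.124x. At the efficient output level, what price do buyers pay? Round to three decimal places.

Social marginal cost = private MC + MEC = 27.872 + 3.526x.
Set SMC = demand: 27.872 + 3.526x = 134.383 - 0.931x → x* = 23.8975.
Consumer price on the demand curve at x*: 134.383 − 0.931×23.8975 = 112.1344.

P = £112.134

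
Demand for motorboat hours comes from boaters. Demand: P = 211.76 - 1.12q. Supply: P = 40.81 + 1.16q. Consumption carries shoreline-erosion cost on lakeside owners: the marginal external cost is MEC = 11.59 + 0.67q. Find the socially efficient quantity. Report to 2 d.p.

q* = 54.02

Social marginal benefit = demand − MEC = 200.17 - 1.79q.
Set SMB = MC: 200.17 - 1.79q = 40.81 + 1.16q → q* = 54.0203.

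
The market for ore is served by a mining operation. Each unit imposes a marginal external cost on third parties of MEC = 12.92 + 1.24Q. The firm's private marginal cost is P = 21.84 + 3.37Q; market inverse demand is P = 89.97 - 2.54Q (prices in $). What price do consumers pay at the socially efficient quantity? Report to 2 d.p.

P = $70.36

Social marginal cost = private MC + MEC = 34.76 + 4.61Q.
Set SMC = demand: 34.76 + 4.61Q = 89.97 - 2.54Q → Q* = 7.7217.
Consumer price on the demand curve at Q*: 89.97 − 2.54×7.7217 = 70.3569.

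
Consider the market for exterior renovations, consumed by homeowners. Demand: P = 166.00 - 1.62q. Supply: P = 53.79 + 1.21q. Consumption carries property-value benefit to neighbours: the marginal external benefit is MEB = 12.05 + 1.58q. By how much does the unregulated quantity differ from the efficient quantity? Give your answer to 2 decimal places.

Market equilibrium (private): 53.79 + 1.21q = 166.00 - 1.62q → q_m = 39.6502.
Social marginal benefit = demand + MEB = 178.05 - 0.04q.
Set SMB = MC: 178.05 - 0.04q = 53.79 + 1.21q → q* = 99.4080.
Gap = |39.6502 − 99.4080| = 59.7578.

59.76 units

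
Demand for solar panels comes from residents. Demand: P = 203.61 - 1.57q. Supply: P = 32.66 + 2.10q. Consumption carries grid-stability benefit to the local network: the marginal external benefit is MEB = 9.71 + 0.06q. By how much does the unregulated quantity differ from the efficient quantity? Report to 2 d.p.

Market equilibrium (private): 32.66 + 2.10q = 203.61 - 1.57q → q_m = 46.5804.
Social marginal benefit = demand + MEB = 213.32 - 1.51q.
Set SMB = MC: 213.32 - 1.51q = 32.66 + 2.10q → q* = 50.0443.
Gap = |46.5804 − 50.0443| = 3.4639.

3.46 units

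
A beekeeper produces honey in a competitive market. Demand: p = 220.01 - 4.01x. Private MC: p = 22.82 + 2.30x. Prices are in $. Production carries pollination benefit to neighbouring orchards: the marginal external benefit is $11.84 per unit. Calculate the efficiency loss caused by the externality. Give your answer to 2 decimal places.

Market equilibrium (private): 22.82 + 2.30x = 220.01 - 4.01x → x_m = 31.2504.
Social marginal cost = private MC − MEB = 10.98 + 2.30x.
Set SMC = demand: 10.98 + 2.30x = 220.01 - 4.01x → x* = 33.1268.
The loss is the area between SMC and demand from x* to x_m; with linear curves that's a triangle of height MEB(x_m).
DWL = ½ × 1.8764 × 11.8400 = 11.1083.

DWL = $11.11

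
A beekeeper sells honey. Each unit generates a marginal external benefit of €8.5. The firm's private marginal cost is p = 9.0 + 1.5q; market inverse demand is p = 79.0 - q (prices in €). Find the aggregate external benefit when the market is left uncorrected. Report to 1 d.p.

Market equilibrium (private): 9.0 + 1.5q = 79.0 - q → q_m = 28.0000.
Total external benefit = MEB × q_m = 8.5 × 28.0000 = 238.0000.

€238.0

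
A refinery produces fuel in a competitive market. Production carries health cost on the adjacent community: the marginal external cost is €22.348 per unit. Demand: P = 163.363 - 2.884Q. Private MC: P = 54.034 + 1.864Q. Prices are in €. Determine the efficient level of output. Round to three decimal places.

Social marginal cost = private MC + MEC = 76.382 + 1.864Q.
Set SMC = demand: 76.382 + 1.864Q = 163.363 - 2.884Q → Q* = 18.3195.

Q* = 18.320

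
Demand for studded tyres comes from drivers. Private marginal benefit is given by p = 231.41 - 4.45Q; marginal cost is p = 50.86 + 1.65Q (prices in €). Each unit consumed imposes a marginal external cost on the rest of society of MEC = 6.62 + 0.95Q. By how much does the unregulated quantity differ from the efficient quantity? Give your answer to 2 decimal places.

4.93 units

Market equilibrium (private): 50.86 + 1.65Q = 231.41 - 4.45Q → Q_m = 29.5984.
Social marginal benefit = demand − MEC = 224.79 - 5.40Q.
Set SMB = MC: 224.79 - 5.40Q = 50.86 + 1.65Q → Q* = 24.6709.
Gap = |29.5984 − 24.6709| = 4.9275.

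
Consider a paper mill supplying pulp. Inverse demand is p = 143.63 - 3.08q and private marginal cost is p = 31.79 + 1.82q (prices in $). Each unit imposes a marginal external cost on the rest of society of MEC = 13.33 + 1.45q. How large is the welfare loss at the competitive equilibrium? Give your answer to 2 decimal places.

Market equilibrium (private): 31.79 + 1.82q = 143.63 - 3.08q → q_m = 22.8245.
Social marginal cost = private MC + MEC = 45.12 + 3.27q.
Set SMC = demand: 45.12 + 3.27q = 143.63 - 3.08q → q* = 15.5134.
The welfare-loss triangle has base |q_m − q*| and height MEC(q_m) (the vertical gap between SMC and demand is zero at q* and MEC at q_m).
DWL = ½ × 7.3111 × 46.4255 = 169.7107.

DWL = $169.71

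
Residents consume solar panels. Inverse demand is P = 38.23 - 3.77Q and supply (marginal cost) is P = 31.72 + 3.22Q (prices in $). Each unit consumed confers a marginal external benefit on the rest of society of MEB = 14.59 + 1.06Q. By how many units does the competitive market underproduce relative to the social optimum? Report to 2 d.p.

2.63 units

Market equilibrium (private): 31.72 + 3.22Q = 38.23 - 3.77Q → Q_m = 0.9313.
Social marginal benefit = demand + MEB = 52.82 - 2.71Q.
Set SMB = MC: 52.82 - 2.71Q = 31.72 + 3.22Q → Q* = 3.5582.
Gap = |0.9313 − 3.5582| = 2.6269.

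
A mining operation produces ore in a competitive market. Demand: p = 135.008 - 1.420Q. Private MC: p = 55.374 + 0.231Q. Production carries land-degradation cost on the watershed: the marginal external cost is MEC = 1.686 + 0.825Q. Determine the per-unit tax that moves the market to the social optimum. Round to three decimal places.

tax = 27.658 per unit

Social marginal cost = private MC + MEC = 57.060 + 1.056Q.
Set SMC = demand: 57.060 + 1.056Q = 135.008 - 1.420Q → Q* = 31.4814.
The Pigouvian tax equals MEC at Q*: 1.686 + 0.825×31.4814 = 27.6582.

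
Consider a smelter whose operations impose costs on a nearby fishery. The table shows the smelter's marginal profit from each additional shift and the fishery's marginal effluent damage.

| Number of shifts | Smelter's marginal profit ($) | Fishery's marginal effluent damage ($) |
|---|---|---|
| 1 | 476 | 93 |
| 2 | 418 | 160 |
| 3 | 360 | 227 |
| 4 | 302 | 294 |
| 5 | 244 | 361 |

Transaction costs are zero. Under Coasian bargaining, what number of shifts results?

4

Bargaining reaches the level where marginal profit last exceeds marginal effluent damage.
That holds through level 4 (302 ≥ 294) but not at 5 (244 < 361).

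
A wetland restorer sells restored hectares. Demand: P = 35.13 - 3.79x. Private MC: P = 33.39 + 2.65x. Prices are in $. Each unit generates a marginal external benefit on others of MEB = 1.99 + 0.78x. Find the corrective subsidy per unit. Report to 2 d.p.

subsidy = $2.50 per unit

Social marginal cost = private MC − MEB = 31.40 + 1.87x.
Set SMC = demand: 31.40 + 1.87x = 35.13 - 3.79x → x* = 0.6590.
The Pigouvian subsidy equals MEB at x*: 1.99 + 0.78×0.6590 = 2.5040.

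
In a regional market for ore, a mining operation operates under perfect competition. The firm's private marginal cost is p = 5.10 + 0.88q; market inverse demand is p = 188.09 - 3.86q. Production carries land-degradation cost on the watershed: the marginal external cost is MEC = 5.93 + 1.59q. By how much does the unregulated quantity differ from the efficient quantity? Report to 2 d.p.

10.63 units

Market equilibrium (private): 5.10 + 0.88q = 188.09 - 3.86q → q_m = 38.6055.
Social marginal cost = private MC + MEC = 11.03 + 2.47q.
Set SMC = demand: 11.03 + 2.47q = 188.09 - 3.86q → q* = 27.9716.
Gap = |38.6055 − 27.9716| = 10.6339.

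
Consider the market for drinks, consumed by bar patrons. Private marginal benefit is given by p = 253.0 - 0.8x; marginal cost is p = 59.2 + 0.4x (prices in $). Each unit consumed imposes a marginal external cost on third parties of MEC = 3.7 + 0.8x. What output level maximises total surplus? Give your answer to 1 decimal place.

Social marginal benefit = demand − MEC = 249.3 - 1.6x.
Set SMB = MC: 249.3 - 1.6x = 59.2 + 0.4x → x* = 95.0500.

x* = 95.1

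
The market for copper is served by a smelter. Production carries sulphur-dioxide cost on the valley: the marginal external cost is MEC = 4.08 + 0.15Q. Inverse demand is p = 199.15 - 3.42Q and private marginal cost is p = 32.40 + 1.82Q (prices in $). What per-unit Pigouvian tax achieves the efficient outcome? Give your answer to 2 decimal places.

tax = $8.61 per unit

Social marginal cost = private MC + MEC = 36.48 + 1.97Q.
Set SMC = demand: 36.48 + 1.97Q = 199.15 - 3.42Q → Q* = 30.1800.
The Pigouvian tax equals MEC at Q*: 4.08 + 0.15×30.1800 = 8.6070.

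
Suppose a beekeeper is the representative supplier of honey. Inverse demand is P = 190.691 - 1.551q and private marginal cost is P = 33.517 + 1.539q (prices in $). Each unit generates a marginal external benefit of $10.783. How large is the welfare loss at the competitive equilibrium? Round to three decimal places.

Market equilibrium (private): 33.517 + 1.539q = 190.691 - 1.551q → q_m = 50.8654.
Social marginal cost = private MC − MEB = 22.734 + 1.539q.
Set SMC = demand: 22.734 + 1.539q = 190.691 - 1.551q → q* = 54.3550.
The welfare-loss triangle has base |q_m − q*| and height MEB(q_m) (the vertical gap between SMC and demand is zero at q* and MEB at q_m).
DWL = ½ × 3.4896 × 10.7830 = 18.8142.

DWL = $18.814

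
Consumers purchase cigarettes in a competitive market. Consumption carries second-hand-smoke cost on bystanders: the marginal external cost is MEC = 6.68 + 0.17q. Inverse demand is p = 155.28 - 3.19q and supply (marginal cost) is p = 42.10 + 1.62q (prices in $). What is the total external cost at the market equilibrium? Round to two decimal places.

Market equilibrium (private): 42.10 + 1.62q = 155.28 - 3.19q → q_m = 23.5301.
Total external cost = ∫₀^{q_m} (6.68 + 0.17q) dq = 6.68×23.5301 + ½×0.17×23.5301² = 204.2426.

$204.24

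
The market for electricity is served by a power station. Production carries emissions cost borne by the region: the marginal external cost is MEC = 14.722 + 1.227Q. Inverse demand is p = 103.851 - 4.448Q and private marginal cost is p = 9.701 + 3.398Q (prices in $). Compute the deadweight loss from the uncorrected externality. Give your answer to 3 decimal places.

DWL = $47.782

Market equilibrium (private): 9.701 + 3.398Q = 103.851 - 4.448Q → Q_m = 11.9997.
Social marginal cost = private MC + MEC = 24.423 + 4.625Q.
Set SMC = demand: 24.423 + 4.625Q = 103.851 - 4.448Q → Q* = 8.7543.
Height of the DWL triangle at Q_m is SMC(Q_m) − demand(Q_m) = MEC(Q_m) = 29.4457.
DWL = ½ × 3.2454 × 29.4457 = 47.7815.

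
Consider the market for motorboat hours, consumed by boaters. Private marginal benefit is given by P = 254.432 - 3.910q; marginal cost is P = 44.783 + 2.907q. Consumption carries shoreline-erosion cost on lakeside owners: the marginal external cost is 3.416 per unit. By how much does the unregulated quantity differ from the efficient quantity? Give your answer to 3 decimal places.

0.501 units

Market equilibrium (private): 44.783 + 2.907q = 254.432 - 3.910q → q_m = 30.7539.
Social marginal benefit = demand − MEC = 251.016 - 3.910q.
Set SMB = MC: 251.016 - 3.910q = 44.783 + 2.907q → q* = 30.2528.
Gap = |30.7539 − 30.2528| = 0.5011.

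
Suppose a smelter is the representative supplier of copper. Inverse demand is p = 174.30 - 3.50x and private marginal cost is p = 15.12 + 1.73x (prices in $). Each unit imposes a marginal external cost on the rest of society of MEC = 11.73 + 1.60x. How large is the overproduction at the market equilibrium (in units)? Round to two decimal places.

8.85 units

Market equilibrium (private): 15.12 + 1.73x = 174.30 - 3.50x → x_m = 30.4359.
Social marginal cost = private MC + MEC = 26.85 + 3.33x.
Set SMC = demand: 26.85 + 3.33x = 174.30 - 3.50x → x* = 21.5886.
Gap = |30.4359 − 21.5886| = 8.8473.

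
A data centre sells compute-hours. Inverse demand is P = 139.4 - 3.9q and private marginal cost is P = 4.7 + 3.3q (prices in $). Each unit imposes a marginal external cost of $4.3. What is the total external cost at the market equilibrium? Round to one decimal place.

Market equilibrium (private): 4.7 + 3.3q = 139.4 - 3.9q → q_m = 18.7083.
Total external cost = MEC × q_m = 4.3 × 18.7083 = 80.4457.

$80.4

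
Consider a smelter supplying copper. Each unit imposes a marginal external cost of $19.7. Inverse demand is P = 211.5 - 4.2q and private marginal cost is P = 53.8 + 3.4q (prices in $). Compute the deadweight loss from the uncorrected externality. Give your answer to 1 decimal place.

DWL = $25.5

Market equilibrium (private): 53.8 + 3.4q = 211.5 - 4.2q → q_m = 20.7500.
Social marginal cost = private MC + MEC = 73.5 + 3.4q.
Set SMC = demand: 73.5 + 3.4q = 211.5 - 4.2q → q* = 18.1579.
The welfare-loss triangle has base |q_m − q*| and height MEC(q_m) (the vertical gap between SMC and demand is zero at q* and MEC at q_m).
DWL = ½ × 2.5921 × 19.7000 = 25.5322.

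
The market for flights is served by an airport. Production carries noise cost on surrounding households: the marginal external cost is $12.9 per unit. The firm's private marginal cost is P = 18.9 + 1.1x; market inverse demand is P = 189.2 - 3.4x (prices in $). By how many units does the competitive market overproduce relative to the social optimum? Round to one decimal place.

2.9 units

Market equilibrium (private): 18.9 + 1.1x = 189.2 - 3.4x → x_m = 37.8444.
Social marginal cost = private MC + MEC = 31.8 + 1.1x.
Set SMC = demand: 31.8 + 1.1x = 189.2 - 3.4x → x* = 34.9778.
Gap = |37.8444 − 34.9778| = 2.8666.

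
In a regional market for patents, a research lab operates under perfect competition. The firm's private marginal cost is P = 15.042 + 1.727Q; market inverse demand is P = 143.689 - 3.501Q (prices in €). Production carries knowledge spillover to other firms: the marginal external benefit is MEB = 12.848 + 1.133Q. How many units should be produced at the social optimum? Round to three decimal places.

Social marginal cost = private MC − MEB = 2.194 + 0.594Q.
Set SMC = demand: 2.194 + 0.594Q = 143.689 - 3.501Q → Q* = 34.5531.

Q* = 34.553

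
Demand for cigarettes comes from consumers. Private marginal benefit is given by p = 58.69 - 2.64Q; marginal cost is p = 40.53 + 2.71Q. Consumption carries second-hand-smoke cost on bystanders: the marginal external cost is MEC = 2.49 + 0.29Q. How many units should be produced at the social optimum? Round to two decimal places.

Q* = 2.78

Social marginal benefit = demand − MEC = 56.20 - 2.93Q.
Set SMB = MC: 56.20 - 2.93Q = 40.53 + 2.71Q → Q* = 2.7784.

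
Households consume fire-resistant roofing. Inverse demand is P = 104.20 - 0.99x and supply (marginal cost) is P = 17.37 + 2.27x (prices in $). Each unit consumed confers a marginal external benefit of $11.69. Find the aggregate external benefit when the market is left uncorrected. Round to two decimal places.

$311.36

Market equilibrium (private): 17.37 + 2.27x = 104.20 - 0.99x → x_m = 26.6350.
Total external benefit = MEB × x_m = 11.69 × 26.6350 = 311.3632.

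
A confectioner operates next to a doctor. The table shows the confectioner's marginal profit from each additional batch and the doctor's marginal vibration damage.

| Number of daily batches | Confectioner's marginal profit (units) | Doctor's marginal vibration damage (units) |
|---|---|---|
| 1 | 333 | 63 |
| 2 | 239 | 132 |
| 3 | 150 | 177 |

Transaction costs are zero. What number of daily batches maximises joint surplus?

Bargaining reaches the level where marginal profit last exceeds marginal vibration damage.
That holds through level 2 (239 ≥ 132) but not at 3 (150 < 177).

2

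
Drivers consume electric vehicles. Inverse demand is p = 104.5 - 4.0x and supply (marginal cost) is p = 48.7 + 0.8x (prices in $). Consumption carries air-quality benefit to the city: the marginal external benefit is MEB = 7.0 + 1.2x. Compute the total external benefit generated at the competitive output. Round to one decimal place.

Market equilibrium (private): 48.7 + 0.8x = 104.5 - 4.0x → x_m = 11.6250.
Total external benefit = ∫₀^{x_m} (7.0 + 1.2x) dx = 7.0×11.6250 + ½×1.2×11.6250² = 162.4594.

$162.5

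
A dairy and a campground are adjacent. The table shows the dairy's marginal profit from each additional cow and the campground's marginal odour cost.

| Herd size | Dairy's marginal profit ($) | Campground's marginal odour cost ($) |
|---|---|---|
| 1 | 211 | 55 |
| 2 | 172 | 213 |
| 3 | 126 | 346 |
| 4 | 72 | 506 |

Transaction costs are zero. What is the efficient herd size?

Bargaining reaches the level where marginal profit last exceeds marginal odour cost.
That holds through level 1 (211 ≥ 55) but not at 2 (172 < 213).

1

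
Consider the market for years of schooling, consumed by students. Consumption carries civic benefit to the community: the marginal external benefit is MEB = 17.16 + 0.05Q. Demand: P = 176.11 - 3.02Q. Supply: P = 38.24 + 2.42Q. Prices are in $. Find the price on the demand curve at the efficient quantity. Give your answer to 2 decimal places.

P = $89.25

Social marginal benefit = demand + MEB = 193.27 - 2.97Q.
Set SMB = MC: 193.27 - 2.97Q = 38.24 + 2.42Q → Q* = 28.7625.
Consumer price on the demand curve at Q*: 176.11 − 3.02×28.7625 = 89.2473.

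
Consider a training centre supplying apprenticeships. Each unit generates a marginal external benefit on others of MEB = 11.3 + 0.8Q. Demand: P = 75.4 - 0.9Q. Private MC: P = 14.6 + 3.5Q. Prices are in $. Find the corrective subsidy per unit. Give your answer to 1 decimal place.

Social marginal cost = private MC − MEB = 3.3 + 2.7Q.
Set SMC = demand: 3.3 + 2.7Q = 75.4 - 0.9Q → Q* = 20.0278.
The Pigouvian subsidy equals MEB at Q*: 11.3 + 0.8×20.0278 = 27.3222.

subsidy = $27.3 per unit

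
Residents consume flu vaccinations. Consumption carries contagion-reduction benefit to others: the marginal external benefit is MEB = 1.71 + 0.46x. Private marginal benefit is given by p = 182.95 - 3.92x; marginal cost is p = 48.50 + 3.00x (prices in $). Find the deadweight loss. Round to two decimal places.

Market equilibrium (private): 48.50 + 3.00x = 182.95 - 3.92x → x_m = 19.4292.
Social marginal benefit = demand + MEB = 184.66 - 3.46x.
Set SMB = MC: 184.66 - 3.46x = 48.50 + 3.00x → x* = 21.0774.
The welfare-loss triangle has base |x_m − x*| and height MEB(x_m) (the vertical gap between SMB and MC is zero at x* and MEB at x_m).
DWL = ½ × 1.6482 × 10.6474 = 8.7745.

DWL = $8.77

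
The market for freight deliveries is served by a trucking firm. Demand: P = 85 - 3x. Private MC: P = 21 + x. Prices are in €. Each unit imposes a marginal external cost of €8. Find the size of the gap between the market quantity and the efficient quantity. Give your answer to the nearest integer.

Market equilibrium (private): 21 + x = 85 - 3x → x_m = 16.0000.
Social marginal cost = private MC + MEC = 29 + x.
Set SMC = demand: 29 + x = 85 - 3x → x* = 14.0000.
Gap = |16.0000 − 14.0000| = 2.0000.

2 units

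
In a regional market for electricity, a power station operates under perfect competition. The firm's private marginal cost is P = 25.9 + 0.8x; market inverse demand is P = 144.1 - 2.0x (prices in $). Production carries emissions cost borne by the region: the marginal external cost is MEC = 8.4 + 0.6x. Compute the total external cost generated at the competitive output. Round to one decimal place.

$889.2

Market equilibrium (private): 25.9 + 0.8x = 144.1 - 2.0x → x_m = 42.2143.
Total external cost = ∫₀^{x_m} (8.4 + 0.6x) dx = 8.4×42.2143 + ½×0.6×42.2143² = 889.2143.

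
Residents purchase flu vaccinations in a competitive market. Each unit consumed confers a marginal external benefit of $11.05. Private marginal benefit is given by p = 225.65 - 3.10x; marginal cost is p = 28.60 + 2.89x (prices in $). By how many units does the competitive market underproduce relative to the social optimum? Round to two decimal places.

1.84 units

Market equilibrium (private): 28.60 + 2.89x = 225.65 - 3.10x → x_m = 32.8965.
Social marginal benefit = demand + MEB = 236.70 - 3.10x.
Set SMB = MC: 236.70 - 3.10x = 28.60 + 2.89x → x* = 34.7412.
Gap = |32.8965 − 34.7412| = 1.8447.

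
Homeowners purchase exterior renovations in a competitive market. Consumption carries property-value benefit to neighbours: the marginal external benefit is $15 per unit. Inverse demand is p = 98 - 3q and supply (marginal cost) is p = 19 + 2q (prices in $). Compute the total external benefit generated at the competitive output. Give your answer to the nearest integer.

$237

Market equilibrium (private): 19 + 2q = 98 - 3q → q_m = 15.8000.
Total external benefit = MEB × q_m = 15 × 15.8000 = 237.0000.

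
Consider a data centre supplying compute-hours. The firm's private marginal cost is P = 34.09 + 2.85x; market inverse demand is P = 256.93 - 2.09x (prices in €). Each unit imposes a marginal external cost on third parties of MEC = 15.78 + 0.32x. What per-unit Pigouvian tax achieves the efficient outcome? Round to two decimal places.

tax = €28.38 per unit

Social marginal cost = private MC + MEC = 49.87 + 3.17x.
Set SMC = demand: 49.87 + 3.17x = 256.93 - 2.09x → x* = 39.3650.
The Pigouvian tax equals MEC at x*: 15.78 + 0.32×39.3650 = 28.3768.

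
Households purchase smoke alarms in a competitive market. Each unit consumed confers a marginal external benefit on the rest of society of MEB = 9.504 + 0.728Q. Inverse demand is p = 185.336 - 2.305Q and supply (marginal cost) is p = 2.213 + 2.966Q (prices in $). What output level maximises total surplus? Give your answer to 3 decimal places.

Q* = 42.401

Social marginal benefit = demand + MEB = 194.840 - 1.577Q.
Set SMB = MC: 194.840 - 1.577Q = 2.213 + 2.966Q → Q* = 42.4008.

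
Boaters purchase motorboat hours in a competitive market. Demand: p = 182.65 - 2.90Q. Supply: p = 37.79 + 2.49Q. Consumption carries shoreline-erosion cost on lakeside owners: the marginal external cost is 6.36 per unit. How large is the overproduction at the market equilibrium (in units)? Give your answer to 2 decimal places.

Market equilibrium (private): 37.79 + 2.49Q = 182.65 - 2.90Q → Q_m = 26.8757.
Social marginal benefit = demand − MEC = 176.29 - 2.90Q.
Set SMB = MC: 176.29 - 2.90Q = 37.79 + 2.49Q → Q* = 25.6957.
Gap = |26.8757 − 25.6957| = 1.1800.

1.18 units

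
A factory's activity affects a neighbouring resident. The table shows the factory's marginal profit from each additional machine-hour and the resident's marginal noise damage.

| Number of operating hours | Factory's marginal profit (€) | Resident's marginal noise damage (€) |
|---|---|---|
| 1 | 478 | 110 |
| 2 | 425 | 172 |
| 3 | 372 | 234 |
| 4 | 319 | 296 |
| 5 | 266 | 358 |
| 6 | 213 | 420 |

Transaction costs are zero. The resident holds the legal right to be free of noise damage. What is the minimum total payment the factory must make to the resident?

Efficient level: marginal profit ≥ marginal noise damage through level 4, so k* = 4.
With the resident holding the right, the factory must at least compensate total damage at k*: 110 + 172 + 234 + 296 = 812.

€812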